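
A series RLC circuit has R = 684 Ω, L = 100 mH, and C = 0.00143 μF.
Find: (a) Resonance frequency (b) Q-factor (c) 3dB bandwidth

Step 1 — Resonance: ω₀ = 1/√(LC) = 1/√(0.1·1.43e-09) = 8.362e+04 rad/s.
Step 2 — f₀ = ω₀/(2π) = 1.331e+04 Hz.
Step 3 — Series Q: Q = ω₀L/R = 8.362e+04·0.1/684 = 12.23.
Step 4 — Bandwidth: Δω = ω₀/Q = 6840 rad/s; BW = Δω/(2π) = 1089 Hz.

(a) f₀ = 1.331e+04 Hz  (b) Q = 12.23  (c) BW = 1089 Hz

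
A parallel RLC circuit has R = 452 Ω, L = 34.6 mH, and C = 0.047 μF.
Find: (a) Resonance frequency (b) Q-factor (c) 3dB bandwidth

Step 1 — Resonance: ω₀ = 1/√(LC) = 1/√(0.0346·4.7e-08) = 2.48e+04 rad/s.
Step 2 — f₀ = ω₀/(2π) = 3947 Hz.
Step 3 — Parallel Q: Q = R/(ω₀L) = 452/(2.48e+04·0.0346) = 0.5268.
Step 4 — Bandwidth: Δω = ω₀/Q = 4.707e+04 rad/s; BW = Δω/(2π) = 7492 Hz.

(a) f₀ = 3947 Hz  (b) Q = 0.5268  (c) BW = 7492 Hz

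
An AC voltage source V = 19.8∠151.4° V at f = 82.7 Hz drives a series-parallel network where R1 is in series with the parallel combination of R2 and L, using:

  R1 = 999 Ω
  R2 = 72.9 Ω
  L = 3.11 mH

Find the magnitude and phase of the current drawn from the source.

Step 1 — Angular frequency: ω = 2π·f = 2π·82.7 = 519.6 rad/s.
Step 2 — Component impedances:
  R1: Z = R = 999 Ω
  R2: Z = R = 72.9 Ω
  L: Z = jωL = j·519.6·0.00311 = 0 + j1.616 Ω
Step 3 — Parallel branch: R2 || L = 1/(1/R2 + 1/L) = 0.03581 + j1.615 Ω.
Step 4 — Series with R1: Z_total = R1 + (R2 || L) = 999 + j1.615 Ω = 999∠0.1° Ω.
Step 5 — Source phasor: V = 19.8∠151.4° V = -17.38 + j9.478 V.
Step 6 — Ohm's law: I = V / Z_total = (-17.38 + j9.478) / (999 + j1.615) = -0.01739 + j0.009515 A.
Step 7 — Convert to polar: |I| = 0.01982 A, ∠I = 151.3°.

I = 0.01982∠151.3° A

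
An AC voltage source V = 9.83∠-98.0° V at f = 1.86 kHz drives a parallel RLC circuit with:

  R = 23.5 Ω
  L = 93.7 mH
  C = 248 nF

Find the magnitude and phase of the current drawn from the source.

Step 1 — Angular frequency: ω = 2π·f = 2π·1860 = 1.169e+04 rad/s.
Step 2 — Component impedances:
  R: Z = R = 23.5 Ω
  L: Z = jωL = j·1.169e+04·0.0937 = 0 + j1095 Ω
  C: Z = 1/(jωC) = -j/(ω·C) = 0 - j345 Ω
Step 3 — Parallel combination: 1/Z_total = 1/R + 1/L + 1/C; Z_total = 23.45 - j1.094 Ω = 23.47∠-2.7° Ω.
Step 4 — Source phasor: V = 9.83∠-98.0° V = -1.368 - j9.734 V.
Step 5 — Ohm's law: I = V / Z_total = (-1.368 - j9.734) / (23.45 - j1.094) = -0.03889 - j0.4169 A.
Step 6 — Convert to polar: |I| = 0.4188 A, ∠I = -95.3°.

I = 0.4188∠-95.3° A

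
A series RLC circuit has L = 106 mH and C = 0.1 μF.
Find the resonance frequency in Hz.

Step 1 — Resonance condition Im(Z)=0 gives ω₀ = 1/√(LC).
Step 2 — ω₀ = 1/√(0.106·1e-07) = 9713 rad/s.
Step 3 — f₀ = ω₀/(2π) = 1546 Hz.

f₀ = 1546 Hz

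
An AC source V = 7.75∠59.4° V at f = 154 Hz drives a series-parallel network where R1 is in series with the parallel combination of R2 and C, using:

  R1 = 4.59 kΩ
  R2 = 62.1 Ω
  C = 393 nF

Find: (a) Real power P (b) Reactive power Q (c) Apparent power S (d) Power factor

Step 1 — Angular frequency: ω = 2π·f = 2π·154 = 967.6 rad/s.
Step 2 — Component impedances:
  R1: Z = R = 4590 Ω
  R2: Z = R = 62.1 Ω
  C: Z = 1/(jωC) = -j/(ω·C) = 0 - j2630 Ω
Step 3 — Parallel branch: R2 || C = 1/(1/R2 + 1/C) = 62.07 - j1.466 Ω.
Step 4 — Series with R1: Z_total = R1 + (R2 || C) = 4652 - j1.466 Ω = 4652∠-0.0° Ω.
Step 5 — Source phasor: V = 7.75∠59.4° V = 3.945 + j6.671 V.
Step 6 — Current: I = V / Z = 0.0008476 + j0.001434 A = 0.001666∠59.4° A.
Step 7 — Complex power: S = V·I* = 0.01291 - j4.068e-06 VA.
Step 8 — Real power: P = Re(S) = 0.01291 W.
Step 9 — Reactive power: Q = Im(S) = -4.068e-06 VAR.
Step 10 — Apparent power: |S| = 0.01291 VA.
Step 11 — Power factor: PF = P/|S| = 1 (leading).

(a) P = 0.01291 W  (b) Q = -4.068e-06 VAR  (c) S = 0.01291 VA  (d) PF = 1 (leading)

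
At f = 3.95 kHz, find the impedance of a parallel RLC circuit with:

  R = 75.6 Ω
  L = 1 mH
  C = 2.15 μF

Step 1 — Angular frequency: ω = 2π·f = 2π·3950 = 2.482e+04 rad/s.
Step 2 — Component impedances:
  R: Z = R = 75.6 Ω
  L: Z = jωL = j·2.482e+04·0.001 = 0 + j24.82 Ω
  C: Z = 1/(jωC) = -j/(ω·C) = 0 - j18.74 Ω
Step 3 — Parallel combination: 1/Z_total = 1/R + 1/L + 1/C; Z_total = 38.26 - j37.8 Ω = 53.78∠-44.7° Ω.

Z = 38.26 - j37.8 Ω = 53.78∠-44.7° Ω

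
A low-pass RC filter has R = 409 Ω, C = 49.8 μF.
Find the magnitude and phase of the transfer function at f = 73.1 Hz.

Step 1 — Angular frequency: ω = 2π·73.1 = 459.3 rad/s.
Step 2 — Transfer function: H(jω) = 1/(1 + jωRC).
Step 3 — Denominator: 1 + jωRC = 1 + j·459.3·409·4.98e-05 = 1 + j9.355.
Step 4 — H = 0.0113 - j0.1057.
Step 5 — Magnitude: |H| = 0.1063 (-19.5 dB); phase: φ = -83.9°.

|H| = 0.1063 (-19.5 dB), φ = -83.9°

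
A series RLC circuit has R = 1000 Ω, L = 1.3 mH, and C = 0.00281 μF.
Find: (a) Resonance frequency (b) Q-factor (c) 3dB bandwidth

Step 1 — Resonance: ω₀ = 1/√(LC) = 1/√(0.0013·2.81e-09) = 5.232e+05 rad/s.
Step 2 — f₀ = ω₀/(2π) = 8.327e+04 Hz.
Step 3 — Series Q: Q = ω₀L/R = 5.232e+05·0.0013/1000 = 0.6802.
Step 4 — Bandwidth: Δω = ω₀/Q = 7.692e+05 rad/s; BW = Δω/(2π) = 1.224e+05 Hz.

(a) f₀ = 8.327e+04 Hz  (b) Q = 0.6802  (c) BW = 1.224e+05 Hz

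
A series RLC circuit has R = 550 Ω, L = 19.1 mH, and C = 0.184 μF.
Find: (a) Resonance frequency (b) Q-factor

Step 1 — Resonance condition Im(Z)=0 gives ω₀ = 1/√(LC).
Step 2 — ω₀ = 1/√(0.0191·1.84e-07) = 1.687e+04 rad/s.
Step 3 — f₀ = ω₀/(2π) = 2685 Hz.
Step 4 — Series Q: Q = ω₀L/R = 1.687e+04·0.0191/550 = 0.5858.

(a) f₀ = 2685 Hz  (b) Q = 0.5858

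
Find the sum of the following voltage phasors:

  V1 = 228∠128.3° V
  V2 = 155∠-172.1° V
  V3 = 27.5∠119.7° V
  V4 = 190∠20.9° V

Step 1 — Convert each phasor to rectangular form:
  V1 = 228·(cos(128.3°) + j·sin(128.3°)) = -141.3 + j178.9 V
  V2 = 155·(cos(-172.1°) + j·sin(-172.1°)) = -153.5 - j21.3 V
  V3 = 27.5·(cos(119.7°) + j·sin(119.7°)) = -13.63 + j23.89 V
  V4 = 190·(cos(20.9°) + j·sin(20.9°)) = 177.5 + j67.78 V
Step 2 — Sum components: V_total = -131 + j249.3 V.
Step 3 — Convert to polar: |V_total| = 281.6 V, ∠V_total = 117.7°.

V_total = 281.6∠117.7° V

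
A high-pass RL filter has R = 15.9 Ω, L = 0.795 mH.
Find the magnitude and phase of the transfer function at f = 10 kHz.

Step 1 — Angular frequency: ω = 2π·1e+04 = 6.283e+04 rad/s.
Step 2 — Transfer function: H(jω) = jωL/(R + jωL).
Step 3 — Numerator jωL = j·49.95; denominator R + jωL = 15.9 + j49.95.
Step 4 — H = 0.908 + j0.289.
Step 5 — Magnitude: |H| = 0.9529 (-0.4 dB); phase: φ = 17.7°.

|H| = 0.9529 (-0.4 dB), φ = 17.7°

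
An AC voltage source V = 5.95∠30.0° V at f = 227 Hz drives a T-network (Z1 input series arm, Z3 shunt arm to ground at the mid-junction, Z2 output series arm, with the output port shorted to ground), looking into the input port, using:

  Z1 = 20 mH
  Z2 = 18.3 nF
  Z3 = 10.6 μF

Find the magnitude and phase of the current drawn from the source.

Step 1 — Angular frequency: ω = 2π·f = 2π·227 = 1426 rad/s.
Step 2 — Component impedances:
  Z1: Z = jωL = j·1426·0.02 = 0 + j28.53 Ω
  Z2: Z = 1/(jωC) = -j/(ω·C) = 0 - j3.831e+04 Ω
  Z3: Z = 1/(jωC) = -j/(ω·C) = 0 - j66.14 Ω
Step 3 — With the output port shorted to ground, the output series arm Z2 runs from the junction to ground; the shunt arm Z3 also runs from the junction to ground. They appear in parallel: Z3 || Z2 = 0 - j66.03 Ω.
Step 4 — Series with input arm Z1: Z_in = Z1 + (Z3 || Z2) = 0 - j37.5 Ω = 37.5∠-90.0° Ω.
Step 5 — Source phasor: V = 5.95∠30.0° V = 5.153 + j2.975 V.
Step 6 — Ohm's law: I = V / Z_total = (5.153 + j2.975) / (0 - j37.5) = -0.07932 + j0.1374 A.
Step 7 — Convert to polar: |I| = 0.1586 A, ∠I = 120.0°.

I = 0.1586∠120.0° A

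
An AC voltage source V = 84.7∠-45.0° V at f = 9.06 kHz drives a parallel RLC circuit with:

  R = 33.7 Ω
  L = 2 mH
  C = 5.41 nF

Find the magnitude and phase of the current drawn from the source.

Step 1 — Angular frequency: ω = 2π·f = 2π·9060 = 5.693e+04 rad/s.
Step 2 — Component impedances:
  R: Z = R = 33.7 Ω
  L: Z = jωL = j·5.693e+04·0.002 = 0 + j113.9 Ω
  C: Z = 1/(jωC) = -j/(ω·C) = 0 - j3247 Ω
Step 3 — Parallel combination: 1/Z_total = 1/R + 1/L + 1/C; Z_total = 31.16 + j8.899 Ω = 32.4∠15.9° Ω.
Step 4 — Source phasor: V = 84.7∠-45.0° V = 59.89 - j59.89 V.
Step 5 — Ohm's law: I = V / Z_total = (59.89 - j59.89) / (31.16 + j8.899) = 1.27 - j2.285 A.
Step 6 — Convert to polar: |I| = 2.614 A, ∠I = -60.9°.

I = 2.614∠-60.9° A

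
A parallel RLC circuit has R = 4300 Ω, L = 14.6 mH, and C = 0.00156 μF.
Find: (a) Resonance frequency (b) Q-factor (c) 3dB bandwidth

Step 1 — Resonance: ω₀ = 1/√(LC) = 1/√(0.0146·1.56e-09) = 2.095e+05 rad/s.
Step 2 — f₀ = ω₀/(2π) = 3.335e+04 Hz.
Step 3 — Parallel Q: Q = R/(ω₀L) = 4300/(2.095e+05·0.0146) = 1.406.
Step 4 — Bandwidth: Δω = ω₀/Q = 1.491e+05 rad/s; BW = Δω/(2π) = 2.373e+04 Hz.

(a) f₀ = 3.335e+04 Hz  (b) Q = 1.406  (c) BW = 2.373e+04 Hz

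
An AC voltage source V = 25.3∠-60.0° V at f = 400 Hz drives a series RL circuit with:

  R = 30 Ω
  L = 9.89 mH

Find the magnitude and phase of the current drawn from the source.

Step 1 — Angular frequency: ω = 2π·f = 2π·400 = 2513 rad/s.
Step 2 — Component impedances:
  R: Z = R = 30 Ω
  L: Z = jωL = j·2513·0.00989 = 0 + j24.86 Ω
Step 3 — Series combination: Z_total = R + L = 30 + j24.86 Ω = 38.96∠39.6° Ω.
Step 4 — Source phasor: V = 25.3∠-60.0° V = 12.65 - j21.91 V.
Step 5 — Ohm's law: I = V / Z_total = (12.65 - j21.91) / (30 + j24.86) = -0.1088 - j0.6402 A.
Step 6 — Convert to polar: |I| = 0.6494 A, ∠I = -99.6°.

I = 0.6494∠-99.6° A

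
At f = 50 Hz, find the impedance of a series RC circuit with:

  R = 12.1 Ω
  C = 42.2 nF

Step 1 — Angular frequency: ω = 2π·f = 2π·50 = 314.2 rad/s.
Step 2 — Component impedances:
  R: Z = R = 12.1 Ω
  C: Z = 1/(jωC) = -j/(ω·C) = 0 - j7.543e+04 Ω
Step 3 — Series combination: Z_total = R + C = 12.1 - j7.543e+04 Ω = 7.543e+04∠-90.0° Ω.

Z = 12.1 - j7.543e+04 Ω = 7.543e+04∠-90.0° Ω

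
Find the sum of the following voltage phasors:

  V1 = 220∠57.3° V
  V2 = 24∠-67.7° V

Step 1 — Convert each phasor to rectangular form:
  V1 = 220·(cos(57.3°) + j·sin(57.3°)) = 118.9 + j185.1 V
  V2 = 24·(cos(-67.7°) + j·sin(-67.7°)) = 9.107 - j22.21 V
Step 2 — Sum components: V_total = 128 + j162.9 V.
Step 3 — Convert to polar: |V_total| = 207.2 V, ∠V_total = 51.9°.

V_total = 207.2∠51.9° V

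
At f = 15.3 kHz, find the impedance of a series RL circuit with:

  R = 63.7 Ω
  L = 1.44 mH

Step 1 — Angular frequency: ω = 2π·f = 2π·1.53e+04 = 9.613e+04 rad/s.
Step 2 — Component impedances:
  R: Z = R = 63.7 Ω
  L: Z = jωL = j·9.613e+04·0.00144 = 0 + j138.4 Ω
Step 3 — Series combination: Z_total = R + L = 63.7 + j138.4 Ω = 152.4∠65.3° Ω.

Z = 63.7 + j138.4 Ω = 152.4∠65.3° Ω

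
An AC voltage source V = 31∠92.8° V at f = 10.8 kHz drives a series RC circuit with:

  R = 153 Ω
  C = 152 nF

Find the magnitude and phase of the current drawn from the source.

Step 1 — Angular frequency: ω = 2π·f = 2π·1.08e+04 = 6.786e+04 rad/s.
Step 2 — Component impedances:
  R: Z = R = 153 Ω
  C: Z = 1/(jωC) = -j/(ω·C) = 0 - j96.95 Ω
Step 3 — Series combination: Z_total = R + C = 153 - j96.95 Ω = 181.1∠-32.4° Ω.
Step 4 — Source phasor: V = 31∠92.8° V = -1.514 + j30.96 V.
Step 5 — Ohm's law: I = V / Z_total = (-1.514 + j30.96) / (153 - j96.95) = -0.09856 + j0.1399 A.
Step 6 — Convert to polar: |I| = 0.1711 A, ∠I = 125.2°.

I = 0.1711∠125.2° A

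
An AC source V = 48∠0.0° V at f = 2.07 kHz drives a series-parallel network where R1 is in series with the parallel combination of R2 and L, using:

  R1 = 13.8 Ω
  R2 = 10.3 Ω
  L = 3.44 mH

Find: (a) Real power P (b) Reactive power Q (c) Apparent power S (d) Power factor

Step 1 — Angular frequency: ω = 2π·f = 2π·2070 = 1.301e+04 rad/s.
Step 2 — Component impedances:
  R1: Z = R = 13.8 Ω
  R2: Z = R = 10.3 Ω
  L: Z = jωL = j·1.301e+04·0.00344 = 0 + j44.74 Ω
Step 3 — Parallel branch: R2 || L = 1/(1/R2 + 1/L) = 9.782 + j2.252 Ω.
Step 4 — Series with R1: Z_total = R1 + (R2 || L) = 23.58 + j2.252 Ω = 23.69∠5.5° Ω.
Step 5 — Source phasor: V = 48∠0.0° V = 48 V.
Step 6 — Current: I = V / Z = 2.017 - j0.1926 A = 2.026∠-5.5° A.
Step 7 — Complex power: S = V·I* = 96.82 + j9.246 VA.
Step 8 — Real power: P = Re(S) = 96.82 W.
Step 9 — Reactive power: Q = Im(S) = 9.246 VAR.
Step 10 — Apparent power: |S| = 97.26 VA.
Step 11 — Power factor: PF = P/|S| = 0.9955 (lagging).

(a) P = 96.82 W  (b) Q = 9.246 VAR  (c) S = 97.26 VA  (d) PF = 0.9955 (lagging)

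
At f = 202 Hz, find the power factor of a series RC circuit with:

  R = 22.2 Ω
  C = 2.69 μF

Step 1 — Angular frequency: ω = 2π·f = 2π·202 = 1269 rad/s.
Step 2 — Component impedances:
  R: Z = R = 22.2 Ω
  C: Z = 1/(jωC) = -j/(ω·C) = 0 - j292.9 Ω
Step 3 — Series combination: Z_total = R + C = 22.2 - j292.9 Ω = 293.7∠-85.7° Ω.
Step 4 — Power factor: PF = cos(φ) = Re(Z)/|Z| = 22.2/293.74 = 0.07558.
Step 5 — Type: Im(Z) = -292.9 ⇒ leading (phase φ = -85.7°).

PF = 0.07558 (leading, φ = -85.7°)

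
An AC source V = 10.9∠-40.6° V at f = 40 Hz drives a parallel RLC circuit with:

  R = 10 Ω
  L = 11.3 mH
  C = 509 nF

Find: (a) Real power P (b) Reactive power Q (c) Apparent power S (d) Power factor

Step 1 — Angular frequency: ω = 2π·f = 2π·40 = 251.3 rad/s.
Step 2 — Component impedances:
  R: Z = R = 10 Ω
  L: Z = jωL = j·251.3·0.0113 = 0 + j2.84 Ω
  C: Z = 1/(jωC) = -j/(ω·C) = 0 - j7817 Ω
Step 3 — Parallel combination: 1/Z_total = 1/R + 1/L + 1/C; Z_total = 0.7469 + j2.629 Ω = 2.733∠74.1° Ω.
Step 4 — Source phasor: V = 10.9∠-40.6° V = 8.276 - j7.093 V.
Step 5 — Current: I = V / Z = -1.669 - j3.622 A = 3.988∠-114.7° A.
Step 6 — Complex power: S = V·I* = 11.88 + j41.82 VA.
Step 7 — Real power: P = Re(S) = 11.88 W.
Step 8 — Reactive power: Q = Im(S) = 41.82 VAR.
Step 9 — Apparent power: |S| = 43.47 VA.
Step 10 — Power factor: PF = P/|S| = 0.2733 (lagging).

(a) P = 11.88 W  (b) Q = 41.82 VAR  (c) S = 43.47 VA  (d) PF = 0.2733 (lagging)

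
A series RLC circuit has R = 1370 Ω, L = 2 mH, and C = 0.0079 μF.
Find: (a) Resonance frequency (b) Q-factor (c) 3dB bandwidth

Step 1 — Resonance: ω₀ = 1/√(LC) = 1/√(0.002·7.9e-09) = 2.516e+05 rad/s.
Step 2 — f₀ = ω₀/(2π) = 4.004e+04 Hz.
Step 3 — Series Q: Q = ω₀L/R = 2.516e+05·0.002/1370 = 0.3673.
Step 4 — Bandwidth: Δω = ω₀/Q = 6.85e+05 rad/s; BW = Δω/(2π) = 1.09e+05 Hz.

(a) f₀ = 4.004e+04 Hz  (b) Q = 0.3673  (c) BW = 1.09e+05 Hz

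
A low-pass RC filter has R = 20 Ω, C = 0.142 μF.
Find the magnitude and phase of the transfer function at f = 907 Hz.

Step 1 — Angular frequency: ω = 2π·907 = 5699 rad/s.
Step 2 — Transfer function: H(jω) = 1/(1 + jωRC).
Step 3 — Denominator: 1 + jωRC = 1 + j·5699·20·1.42e-07 = 1 + j0.01618.
Step 4 — H = 0.9997 - j0.01618.
Step 5 — Magnitude: |H| = 0.9999 (-0.0 dB); phase: φ = -0.9°.

|H| = 0.9999 (-0.0 dB), φ = -0.9°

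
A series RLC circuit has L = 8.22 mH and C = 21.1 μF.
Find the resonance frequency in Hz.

Step 1 — Resonance condition Im(Z)=0 gives ω₀ = 1/√(LC).
Step 2 — ω₀ = 1/√(0.00822·2.11e-05) = 2401 rad/s.
Step 3 — f₀ = ω₀/(2π) = 382.2 Hz.

f₀ = 382.2 Hz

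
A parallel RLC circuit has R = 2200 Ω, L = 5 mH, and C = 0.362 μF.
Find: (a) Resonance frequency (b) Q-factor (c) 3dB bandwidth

Step 1 — Resonance: ω₀ = 1/√(LC) = 1/√(0.005·3.62e-07) = 2.351e+04 rad/s.
Step 2 — f₀ = ω₀/(2π) = 3741 Hz.
Step 3 — Parallel Q: Q = R/(ω₀L) = 2200/(2.351e+04·0.005) = 18.72.
Step 4 — Bandwidth: Δω = ω₀/Q = 1256 rad/s; BW = Δω/(2π) = 199.8 Hz.

(a) f₀ = 3741 Hz  (b) Q = 18.72  (c) BW = 199.8 Hz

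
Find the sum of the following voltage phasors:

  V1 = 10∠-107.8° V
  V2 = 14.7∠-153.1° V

Step 1 — Convert each phasor to rectangular form:
  V1 = 10·(cos(-107.8°) + j·sin(-107.8°)) = -3.057 - j9.521 V
  V2 = 14.7·(cos(-153.1°) + j·sin(-153.1°)) = -13.11 - j6.651 V
Step 2 — Sum components: V_total = -16.17 - j16.17 V.
Step 3 — Convert to polar: |V_total| = 22.87 V, ∠V_total = -135.0°.

V_total = 22.87∠-135.0° V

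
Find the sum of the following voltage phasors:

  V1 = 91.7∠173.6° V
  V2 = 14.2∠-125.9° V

Step 1 — Convert each phasor to rectangular form:
  V1 = 91.7·(cos(173.6°) + j·sin(173.6°)) = -91.13 + j10.22 V
  V2 = 14.2·(cos(-125.9°) + j·sin(-125.9°)) = -8.326 - j11.5 V
Step 2 — Sum components: V_total = -99.46 - j1.281 V.
Step 3 — Convert to polar: |V_total| = 99.46 V, ∠V_total = -179.3°.

V_total = 99.46∠-179.3° V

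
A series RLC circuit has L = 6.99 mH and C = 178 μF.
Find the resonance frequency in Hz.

Step 1 — Resonance condition Im(Z)=0 gives ω₀ = 1/√(LC).
Step 2 — ω₀ = 1/√(0.00699·0.000178) = 896.5 rad/s.
Step 3 — f₀ = ω₀/(2π) = 142.7 Hz.

f₀ = 142.7 Hz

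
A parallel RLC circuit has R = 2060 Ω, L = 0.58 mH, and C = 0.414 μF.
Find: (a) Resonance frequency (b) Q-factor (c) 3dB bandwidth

Step 1 — Resonance: ω₀ = 1/√(LC) = 1/√(0.00058·4.14e-07) = 6.453e+04 rad/s.
Step 2 — f₀ = ω₀/(2π) = 1.027e+04 Hz.
Step 3 — Parallel Q: Q = R/(ω₀L) = 2060/(6.453e+04·0.00058) = 55.04.
Step 4 — Bandwidth: Δω = ω₀/Q = 1173 rad/s; BW = Δω/(2π) = 186.6 Hz.

(a) f₀ = 1.027e+04 Hz  (b) Q = 55.04  (c) BW = 186.6 Hz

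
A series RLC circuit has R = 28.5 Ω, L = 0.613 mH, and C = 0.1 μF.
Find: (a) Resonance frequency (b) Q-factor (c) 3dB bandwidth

Step 1 — Resonance condition Im(Z)=0 gives ω₀ = 1/√(LC).
Step 2 — ω₀ = 1/√(0.000613·1e-07) = 1.277e+05 rad/s.
Step 3 — f₀ = ω₀/(2π) = 2.033e+04 Hz.
Step 4 — Series Q: Q = ω₀L/R = 1.277e+05·0.000613/28.5 = 2.747.
Step 5 — 3dB bandwidth: Δω = ω₀/Q = 4.649e+04 rad/s; BW = Δω/(2π) = 7400 Hz.

(a) f₀ = 2.033e+04 Hz  (b) Q = 2.747  (c) BW = 7400 Hz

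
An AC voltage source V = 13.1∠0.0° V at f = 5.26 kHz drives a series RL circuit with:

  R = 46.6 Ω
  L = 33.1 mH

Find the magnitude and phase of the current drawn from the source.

Step 1 — Angular frequency: ω = 2π·f = 2π·5260 = 3.305e+04 rad/s.
Step 2 — Component impedances:
  R: Z = R = 46.6 Ω
  L: Z = jωL = j·3.305e+04·0.0331 = 0 + j1094 Ω
Step 3 — Series combination: Z_total = R + L = 46.6 + j1094 Ω = 1095∠87.6° Ω.
Step 4 — Source phasor: V = 13.1∠0.0° V = 13.1 V.
Step 5 — Ohm's law: I = V / Z_total = (13.1) / (46.6 + j1094) = 0.0005092 - j0.01195 A.
Step 6 — Convert to polar: |I| = 0.01196 A, ∠I = -87.6°.

I = 0.01196∠-87.6° A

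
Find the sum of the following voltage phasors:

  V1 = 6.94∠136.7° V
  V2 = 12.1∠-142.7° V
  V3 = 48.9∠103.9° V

Step 1 — Convert each phasor to rectangular form:
  V1 = 6.94·(cos(136.7°) + j·sin(136.7°)) = -5.051 + j4.76 V
  V2 = 12.1·(cos(-142.7°) + j·sin(-142.7°)) = -9.625 - j7.332 V
  V3 = 48.9·(cos(103.9°) + j·sin(103.9°)) = -11.75 + j47.47 V
Step 2 — Sum components: V_total = -26.42 + j44.9 V.
Step 3 — Convert to polar: |V_total| = 52.09 V, ∠V_total = 120.5°.

V_total = 52.09∠120.5° V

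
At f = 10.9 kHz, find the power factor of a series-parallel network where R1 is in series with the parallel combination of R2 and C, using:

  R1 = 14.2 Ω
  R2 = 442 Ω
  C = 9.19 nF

Step 1 — Angular frequency: ω = 2π·f = 2π·1.09e+04 = 6.849e+04 rad/s.
Step 2 — Component impedances:
  R1: Z = R = 14.2 Ω
  R2: Z = R = 442 Ω
  C: Z = 1/(jωC) = -j/(ω·C) = 0 - j1589 Ω
Step 3 — Parallel branch: R2 || C = 1/(1/R2 + 1/C) = 410.3 - j114.1 Ω.
Step 4 — Series with R1: Z_total = R1 + (R2 || C) = 424.5 - j114.1 Ω = 439.5∠-15.1° Ω.
Step 5 — Power factor: PF = cos(φ) = Re(Z)/|Z| = 424.45/439.53 = 0.9657.
Step 6 — Type: Im(Z) = -114.1 ⇒ leading (phase φ = -15.1°).

PF = 0.9657 (leading, φ = -15.1°)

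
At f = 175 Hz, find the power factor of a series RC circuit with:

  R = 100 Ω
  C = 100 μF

Step 1 — Angular frequency: ω = 2π·f = 2π·175 = 1100 rad/s.
Step 2 — Component impedances:
  R: Z = R = 100 Ω
  C: Z = 1/(jωC) = -j/(ω·C) = 0 - j9.095 Ω
Step 3 — Series combination: Z_total = R + C = 100 - j9.095 Ω = 100.4∠-5.2° Ω.
Step 4 — Power factor: PF = cos(φ) = Re(Z)/|Z| = 100/100.41 = 0.9959.
Step 5 — Type: Im(Z) = -9.095 ⇒ leading (phase φ = -5.2°).

PF = 0.9959 (leading, φ = -5.2°)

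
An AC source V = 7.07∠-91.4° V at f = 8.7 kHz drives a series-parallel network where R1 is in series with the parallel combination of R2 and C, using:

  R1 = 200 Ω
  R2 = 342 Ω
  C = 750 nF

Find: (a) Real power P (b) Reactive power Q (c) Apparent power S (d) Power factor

Step 1 — Angular frequency: ω = 2π·f = 2π·8700 = 5.466e+04 rad/s.
Step 2 — Component impedances:
  R1: Z = R = 200 Ω
  R2: Z = R = 342 Ω
  C: Z = 1/(jωC) = -j/(ω·C) = 0 - j24.39 Ω
Step 3 — Parallel branch: R2 || C = 1/(1/R2 + 1/C) = 1.731 - j24.27 Ω.
Step 4 — Series with R1: Z_total = R1 + (R2 || C) = 201.7 - j24.27 Ω = 203.2∠-6.9° Ω.
Step 5 — Source phasor: V = 7.07∠-91.4° V = -0.1727 - j7.068 V.
Step 6 — Current: I = V / Z = 0.003311 - j0.03464 A = 0.0348∠-84.5° A.
Step 7 — Complex power: S = V·I* = 0.2442 - j0.02938 VA.
Step 8 — Real power: P = Re(S) = 0.2442 W.
Step 9 — Reactive power: Q = Im(S) = -0.02938 VAR.
Step 10 — Apparent power: |S| = 0.246 VA.
Step 11 — Power factor: PF = P/|S| = 0.9928 (leading).

(a) P = 0.2442 W  (b) Q = -0.02938 VAR  (c) S = 0.246 VA  (d) PF = 0.9928 (leading)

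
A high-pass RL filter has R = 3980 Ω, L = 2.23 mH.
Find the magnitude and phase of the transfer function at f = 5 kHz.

Step 1 — Angular frequency: ω = 2π·5000 = 3.142e+04 rad/s.
Step 2 — Transfer function: H(jω) = jωL/(R + jωL).
Step 3 — Numerator jωL = j·70.06; denominator R + jωL = 3980 + j70.06.
Step 4 — H = 0.0003097 + j0.0176.
Step 5 — Magnitude: |H| = 0.0176 (-35.1 dB); phase: φ = 89.0°.

|H| = 0.0176 (-35.1 dB), φ = 89.0°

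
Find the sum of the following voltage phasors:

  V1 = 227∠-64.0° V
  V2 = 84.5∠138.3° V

Step 1 — Convert each phasor to rectangular form:
  V1 = 227·(cos(-64.0°) + j·sin(-64.0°)) = 99.51 - j204 V
  V2 = 84.5·(cos(138.3°) + j·sin(138.3°)) = -63.09 + j56.21 V
Step 2 — Sum components: V_total = 36.42 - j147.8 V.
Step 3 — Convert to polar: |V_total| = 152.2 V, ∠V_total = -76.2°.

V_total = 152.2∠-76.2° V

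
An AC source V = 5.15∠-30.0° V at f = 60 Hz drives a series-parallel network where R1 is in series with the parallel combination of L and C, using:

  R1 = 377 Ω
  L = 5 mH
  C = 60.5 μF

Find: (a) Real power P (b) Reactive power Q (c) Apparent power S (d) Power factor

Step 1 — Angular frequency: ω = 2π·f = 2π·60 = 377 rad/s.
Step 2 — Component impedances:
  R1: Z = R = 377 Ω
  L: Z = jωL = j·377·0.005 = 0 + j1.885 Ω
  C: Z = 1/(jωC) = -j/(ω·C) = 0 - j43.84 Ω
Step 3 — Parallel branch: L || C = 1/(1/L + 1/C) = 0 + j1.97 Ω.
Step 4 — Series with R1: Z_total = R1 + (L || C) = 377 + j1.97 Ω = 377∠0.3° Ω.
Step 5 — Source phasor: V = 5.15∠-30.0° V = 4.46 - j2.575 V.
Step 6 — Current: I = V / Z = 0.01179 - j0.006892 A = 0.01366∠-30.3° A.
Step 7 — Complex power: S = V·I* = 0.07035 + j0.0003675 VA.
Step 8 — Real power: P = Re(S) = 0.07035 W.
Step 9 — Reactive power: Q = Im(S) = 0.0003675 VAR.
Step 10 — Apparent power: |S| = 0.07035 VA.
Step 11 — Power factor: PF = P/|S| = 1 (lagging).

(a) P = 0.07035 W  (b) Q = 0.0003675 VAR  (c) S = 0.07035 VA  (d) PF = 1 (lagging)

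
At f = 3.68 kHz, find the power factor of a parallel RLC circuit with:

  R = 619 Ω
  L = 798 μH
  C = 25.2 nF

Step 1 — Angular frequency: ω = 2π·f = 2π·3680 = 2.312e+04 rad/s.
Step 2 — Component impedances:
  R: Z = R = 619 Ω
  L: Z = jωL = j·2.312e+04·0.000798 = 0 + j18.45 Ω
  C: Z = 1/(jωC) = -j/(ω·C) = 0 - j1716 Ω
Step 3 — Parallel combination: 1/Z_total = 1/R + 1/L + 1/C; Z_total = 0.5615 + j18.64 Ω = 18.64∠88.3° Ω.
Step 4 — Power factor: PF = cos(φ) = Re(Z)/|Z| = 0.5615/18.64 = 0.03012.
Step 5 — Type: Im(Z) = 18.64 ⇒ lagging (phase φ = 88.3°).

PF = 0.03012 (lagging, φ = 88.3°)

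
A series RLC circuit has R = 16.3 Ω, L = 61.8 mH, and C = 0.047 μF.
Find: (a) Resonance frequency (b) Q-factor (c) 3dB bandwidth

Step 1 — Resonance: ω₀ = 1/√(LC) = 1/√(0.0618·4.7e-08) = 1.855e+04 rad/s.
Step 2 — f₀ = ω₀/(2π) = 2953 Hz.
Step 3 — Series Q: Q = ω₀L/R = 1.855e+04·0.0618/16.3 = 70.35.
Step 4 — Bandwidth: Δω = ω₀/Q = 263.8 rad/s; BW = Δω/(2π) = 41.98 Hz.

(a) f₀ = 2953 Hz  (b) Q = 70.35  (c) BW = 41.98 Hz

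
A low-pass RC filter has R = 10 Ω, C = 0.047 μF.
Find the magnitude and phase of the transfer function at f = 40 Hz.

Step 1 — Angular frequency: ω = 2π·40 = 251.3 rad/s.
Step 2 — Transfer function: H(jω) = 1/(1 + jωRC).
Step 3 — Denominator: 1 + jωRC = 1 + j·251.3·10·4.7e-08 = 1 + j0.0001181.
Step 4 — H = 1 - j0.0001181.
Step 5 — Magnitude: |H| = 1 (-0.0 dB); phase: φ = -0.0°.

|H| = 1 (-0.0 dB), φ = -0.0°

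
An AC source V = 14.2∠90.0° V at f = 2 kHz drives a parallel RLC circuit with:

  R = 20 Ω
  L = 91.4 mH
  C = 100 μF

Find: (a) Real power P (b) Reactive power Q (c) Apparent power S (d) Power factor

Step 1 — Angular frequency: ω = 2π·f = 2π·2000 = 1.257e+04 rad/s.
Step 2 — Component impedances:
  R: Z = R = 20 Ω
  L: Z = jωL = j·1.257e+04·0.0914 = 0 + j1149 Ω
  C: Z = 1/(jωC) = -j/(ω·C) = 0 - j0.7958 Ω
Step 3 — Parallel combination: 1/Z_total = 1/R + 1/L + 1/C; Z_total = 0.03166 - j0.7951 Ω = 0.7957∠-87.7° Ω.
Step 4 — Source phasor: V = 14.2∠90.0° V = 0 + j14.2 V.
Step 5 — Current: I = V / Z = -17.83 + j0.71 A = 17.85∠177.7° A.
Step 6 — Complex power: S = V·I* = 10.08 - j253.2 VA.
Step 7 — Real power: P = Re(S) = 10.08 W.
Step 8 — Reactive power: Q = Im(S) = -253.2 VAR.
Step 9 — Apparent power: |S| = 253.4 VA.
Step 10 — Power factor: PF = P/|S| = 0.03978 (leading).

(a) P = 10.08 W  (b) Q = -253.2 VAR  (c) S = 253.4 VA  (d) PF = 0.03978 (leading)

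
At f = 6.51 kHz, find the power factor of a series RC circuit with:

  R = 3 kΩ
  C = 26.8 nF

Step 1 — Angular frequency: ω = 2π·f = 2π·6510 = 4.09e+04 rad/s.
Step 2 — Component impedances:
  R: Z = R = 3000 Ω
  C: Z = 1/(jωC) = -j/(ω·C) = 0 - j912.2 Ω
Step 3 — Series combination: Z_total = R + C = 3000 - j912.2 Ω = 3136∠-16.9° Ω.
Step 4 — Power factor: PF = cos(φ) = Re(Z)/|Z| = 3000/3135.63 = 0.9567.
Step 5 — Type: Im(Z) = -912.2 ⇒ leading (phase φ = -16.9°).

PF = 0.9567 (leading, φ = -16.9°)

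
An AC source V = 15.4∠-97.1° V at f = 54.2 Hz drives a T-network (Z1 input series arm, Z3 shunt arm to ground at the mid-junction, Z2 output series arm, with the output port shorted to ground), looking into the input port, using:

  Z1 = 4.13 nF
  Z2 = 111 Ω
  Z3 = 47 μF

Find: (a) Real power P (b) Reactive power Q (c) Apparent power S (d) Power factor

Step 1 — Angular frequency: ω = 2π·f = 2π·54.2 = 340.5 rad/s.
Step 2 — Component impedances:
  Z1: Z = 1/(jωC) = -j/(ω·C) = 0 - j7.11e+05 Ω
  Z2: Z = R = 111 Ω
  Z3: Z = 1/(jωC) = -j/(ω·C) = 0 - j62.48 Ω
Step 3 — With the output port shorted to ground, the output series arm Z2 runs from the junction to ground; the shunt arm Z3 also runs from the junction to ground. They appear in parallel: Z3 || Z2 = 26.71 - j47.45 Ω.
Step 4 — Series with input arm Z1: Z_in = Z1 + (Z3 || Z2) = 26.71 - j7.11e+05 Ω = 7.11e+05∠-90.0° Ω.
Step 5 — Source phasor: V = 15.4∠-97.1° V = -1.903 - j15.28 V.
Step 6 — Current: I = V / Z = 2.149e-05 - j2.678e-06 A = 2.166e-05∠-7.1° A.
Step 7 — Complex power: S = V·I* = 1.253e-08 - j0.0003335 VA.
Step 8 — Real power: P = Re(S) = 1.253e-08 W.
Step 9 — Reactive power: Q = Im(S) = -0.0003335 VAR.
Step 10 — Apparent power: |S| = 0.0003335 VA.
Step 11 — Power factor: PF = P/|S| = 3.756e-05 (leading).

(a) P = 1.253e-08 W  (b) Q = -0.0003335 VAR  (c) S = 0.0003335 VA  (d) PF = 3.756e-05 (leading)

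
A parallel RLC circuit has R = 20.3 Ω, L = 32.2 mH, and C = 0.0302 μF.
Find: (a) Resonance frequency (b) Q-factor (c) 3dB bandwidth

Step 1 — Resonance: ω₀ = 1/√(LC) = 1/√(0.0322·3.02e-08) = 3.207e+04 rad/s.
Step 2 — f₀ = ω₀/(2π) = 5104 Hz.
Step 3 — Parallel Q: Q = R/(ω₀L) = 20.3/(3.207e+04·0.0322) = 0.01966.
Step 4 — Bandwidth: Δω = ω₀/Q = 1.631e+06 rad/s; BW = Δω/(2π) = 2.596e+05 Hz.

(a) f₀ = 5104 Hz  (b) Q = 0.01966  (c) BW = 2.596e+05 Hz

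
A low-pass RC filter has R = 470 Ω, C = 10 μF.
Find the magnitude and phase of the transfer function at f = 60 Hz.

Step 1 — Angular frequency: ω = 2π·60 = 377 rad/s.
Step 2 — Transfer function: H(jω) = 1/(1 + jωRC).
Step 3 — Denominator: 1 + jωRC = 1 + j·377·470·1e-05 = 1 + j1.772.
Step 4 — H = 0.2416 - j0.428.
Step 5 — Magnitude: |H| = 0.4915 (-6.2 dB); phase: φ = -60.6°.

|H| = 0.4915 (-6.2 dB), φ = -60.6°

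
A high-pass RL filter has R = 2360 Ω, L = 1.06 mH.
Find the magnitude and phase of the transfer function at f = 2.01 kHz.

Step 1 — Angular frequency: ω = 2π·2010 = 1.263e+04 rad/s.
Step 2 — Transfer function: H(jω) = jωL/(R + jωL).
Step 3 — Numerator jωL = j·13.39; denominator R + jωL = 2360 + j13.39.
Step 4 — H = 3.218e-05 + j0.005672.
Step 5 — Magnitude: |H| = 0.005672 (-44.9 dB); phase: φ = 89.7°.

|H| = 0.005672 (-44.9 dB), φ = 89.7°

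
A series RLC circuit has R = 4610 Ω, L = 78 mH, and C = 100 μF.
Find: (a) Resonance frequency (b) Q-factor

Step 1 — Resonance condition Im(Z)=0 gives ω₀ = 1/√(LC).
Step 2 — ω₀ = 1/√(0.078·0.0001) = 358.1 rad/s.
Step 3 — f₀ = ω₀/(2π) = 56.99 Hz.
Step 4 — Series Q: Q = ω₀L/R = 358.1·0.078/4610 = 0.006058.

(a) f₀ = 56.99 Hz  (b) Q = 0.006058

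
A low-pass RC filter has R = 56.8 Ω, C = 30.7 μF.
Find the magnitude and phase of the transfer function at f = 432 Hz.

Step 1 — Angular frequency: ω = 2π·432 = 2714 rad/s.
Step 2 — Transfer function: H(jω) = 1/(1 + jωRC).
Step 3 — Denominator: 1 + jωRC = 1 + j·2714·56.8·3.07e-05 = 1 + j4.733.
Step 4 — H = 0.04273 - j0.2022.
Step 5 — Magnitude: |H| = 0.2067 (-13.7 dB); phase: φ = -78.1°.

|H| = 0.2067 (-13.7 dB), φ = -78.1°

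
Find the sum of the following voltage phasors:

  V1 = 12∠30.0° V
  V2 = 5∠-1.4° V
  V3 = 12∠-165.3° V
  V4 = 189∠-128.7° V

Step 1 — Convert each phasor to rectangular form:
  V1 = 12·(cos(30.0°) + j·sin(30.0°)) = 10.39 + j6 V
  V2 = 5·(cos(-1.4°) + j·sin(-1.4°)) = 4.999 - j0.1222 V
  V3 = 12·(cos(-165.3°) + j·sin(-165.3°)) = -11.61 - j3.045 V
  V4 = 189·(cos(-128.7°) + j·sin(-128.7°)) = -118.2 - j147.5 V
Step 2 — Sum components: V_total = -114.4 - j144.7 V.
Step 3 — Convert to polar: |V_total| = 184.4 V, ∠V_total = -128.3°.

V_total = 184.4∠-128.3° V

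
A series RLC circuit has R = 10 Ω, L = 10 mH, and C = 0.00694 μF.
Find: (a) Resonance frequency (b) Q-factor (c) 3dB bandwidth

Step 1 — Resonance condition Im(Z)=0 gives ω₀ = 1/√(LC).
Step 2 — ω₀ = 1/√(0.01·6.94e-09) = 1.2e+05 rad/s.
Step 3 — f₀ = ω₀/(2π) = 1.91e+04 Hz.
Step 4 — Series Q: Q = ω₀L/R = 1.2e+05·0.01/10 = 120.
Step 5 — 3dB bandwidth: Δω = ω₀/Q = 1000 rad/s; BW = Δω/(2π) = 159.2 Hz.

(a) f₀ = 1.91e+04 Hz  (b) Q = 120  (c) BW = 159.2 Hz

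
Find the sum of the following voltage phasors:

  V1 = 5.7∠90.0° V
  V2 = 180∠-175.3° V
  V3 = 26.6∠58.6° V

Step 1 — Convert each phasor to rectangular form:
  V1 = 5.7·(cos(90.0°) + j·sin(90.0°)) = 0 + j5.7 V
  V2 = 180·(cos(-175.3°) + j·sin(-175.3°)) = -179.4 - j14.75 V
  V3 = 26.6·(cos(58.6°) + j·sin(58.6°)) = 13.86 + j22.7 V
Step 2 — Sum components: V_total = -165.5 + j13.66 V.
Step 3 — Convert to polar: |V_total| = 166.1 V, ∠V_total = 175.3°.

V_total = 166.1∠175.3° V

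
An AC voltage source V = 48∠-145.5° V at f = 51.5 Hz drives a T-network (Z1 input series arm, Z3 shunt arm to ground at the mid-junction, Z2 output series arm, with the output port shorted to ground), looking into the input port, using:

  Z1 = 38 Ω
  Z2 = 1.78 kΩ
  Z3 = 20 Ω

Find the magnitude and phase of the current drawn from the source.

Step 1 — Angular frequency: ω = 2π·f = 2π·51.5 = 323.6 rad/s.
Step 2 — Component impedances:
  Z1: Z = R = 38 Ω
  Z2: Z = R = 1780 Ω
  Z3: Z = R = 20 Ω
Step 3 — With the output port shorted to ground, the output series arm Z2 runs from the junction to ground; the shunt arm Z3 also runs from the junction to ground. They appear in parallel: Z3 || Z2 = 19.78 Ω.
Step 4 — Series with input arm Z1: Z_in = Z1 + (Z3 || Z2) = 57.78 Ω = 57.78∠0.0° Ω.
Step 5 — Source phasor: V = 48∠-145.5° V = -39.56 - j27.19 V.
Step 6 — Ohm's law: I = V / Z_total = (-39.56 - j27.19) / (57.78) = -0.6847 - j0.4706 A.
Step 7 — Convert to polar: |I| = 0.8308 A, ∠I = -145.5°.

I = 0.8308∠-145.5° A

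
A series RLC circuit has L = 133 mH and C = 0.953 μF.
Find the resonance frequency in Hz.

Step 1 — Resonance condition Im(Z)=0 gives ω₀ = 1/√(LC).
Step 2 — ω₀ = 1/√(0.133·9.53e-07) = 2809 rad/s.
Step 3 — f₀ = ω₀/(2π) = 447 Hz.

f₀ = 447 Hz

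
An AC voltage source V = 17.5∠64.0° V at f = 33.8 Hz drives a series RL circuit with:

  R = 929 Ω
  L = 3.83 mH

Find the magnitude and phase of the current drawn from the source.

Step 1 — Angular frequency: ω = 2π·f = 2π·33.8 = 212.4 rad/s.
Step 2 — Component impedances:
  R: Z = R = 929 Ω
  L: Z = jωL = j·212.4·0.00383 = 0 + j0.8134 Ω
Step 3 — Series combination: Z_total = R + L = 929 + j0.8134 Ω = 929∠0.1° Ω.
Step 4 — Source phasor: V = 17.5∠64.0° V = 7.671 + j15.73 V.
Step 5 — Ohm's law: I = V / Z_total = (7.671 + j15.73) / (929 + j0.8134) = 0.008273 + j0.01692 A.
Step 6 — Convert to polar: |I| = 0.01884 A, ∠I = 63.9°.

I = 0.01884∠63.9° A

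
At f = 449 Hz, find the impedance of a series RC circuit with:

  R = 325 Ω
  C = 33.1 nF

Step 1 — Angular frequency: ω = 2π·f = 2π·449 = 2821 rad/s.
Step 2 — Component impedances:
  R: Z = R = 325 Ω
  C: Z = 1/(jωC) = -j/(ω·C) = 0 - j1.071e+04 Ω
Step 3 — Series combination: Z_total = R + C = 325 - j1.071e+04 Ω = 1.071e+04∠-88.3° Ω.

Z = 325 - j1.071e+04 Ω = 1.071e+04∠-88.3° Ω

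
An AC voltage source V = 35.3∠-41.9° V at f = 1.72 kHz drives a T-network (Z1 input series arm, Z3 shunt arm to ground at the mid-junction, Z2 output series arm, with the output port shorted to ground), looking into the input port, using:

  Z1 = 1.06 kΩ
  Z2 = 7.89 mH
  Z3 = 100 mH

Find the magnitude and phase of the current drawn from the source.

Step 1 — Angular frequency: ω = 2π·f = 2π·1720 = 1.081e+04 rad/s.
Step 2 — Component impedances:
  Z1: Z = R = 1060 Ω
  Z2: Z = jωL = j·1.081e+04·0.00789 = 0 + j85.27 Ω
  Z3: Z = jωL = j·1.081e+04·0.1 = 0 + j1081 Ω
Step 3 — With the output port shorted to ground, the output series arm Z2 runs from the junction to ground; the shunt arm Z3 also runs from the junction to ground. They appear in parallel: Z3 || Z2 = 0 + j79.03 Ω.
Step 4 — Series with input arm Z1: Z_in = Z1 + (Z3 || Z2) = 1060 + j79.03 Ω = 1063∠4.3° Ω.
Step 5 — Source phasor: V = 35.3∠-41.9° V = 26.27 - j23.57 V.
Step 6 — Ohm's law: I = V / Z_total = (26.27 - j23.57) / (1060 + j79.03) = 0.023 - j0.02396 A.
Step 7 — Convert to polar: |I| = 0.03321 A, ∠I = -46.2°.

I = 0.03321∠-46.2° A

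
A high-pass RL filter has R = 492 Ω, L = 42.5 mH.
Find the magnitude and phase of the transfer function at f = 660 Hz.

Step 1 — Angular frequency: ω = 2π·660 = 4147 rad/s.
Step 2 — Transfer function: H(jω) = jωL/(R + jωL).
Step 3 — Numerator jωL = j·176.2; denominator R + jωL = 492 + j176.2.
Step 4 — H = 0.1137 + j0.3175.
Step 5 — Magnitude: |H| = 0.3372 (-9.4 dB); phase: φ = 70.3°.

|H| = 0.3372 (-9.4 dB), φ = 70.3°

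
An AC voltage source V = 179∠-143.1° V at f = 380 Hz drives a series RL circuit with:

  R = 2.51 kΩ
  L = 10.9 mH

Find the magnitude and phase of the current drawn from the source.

Step 1 — Angular frequency: ω = 2π·f = 2π·380 = 2388 rad/s.
Step 2 — Component impedances:
  R: Z = R = 2510 Ω
  L: Z = jωL = j·2388·0.0109 = 0 + j26.02 Ω
Step 3 — Series combination: Z_total = R + L = 2510 + j26.02 Ω = 2510∠0.6° Ω.
Step 4 — Source phasor: V = 179∠-143.1° V = -143.1 - j107.5 V.
Step 5 — Ohm's law: I = V / Z_total = (-143.1 - j107.5) / (2510 + j26.02) = -0.05747 - j0.04222 A.
Step 6 — Convert to polar: |I| = 0.07131 A, ∠I = -143.7°.

I = 0.07131∠-143.7° A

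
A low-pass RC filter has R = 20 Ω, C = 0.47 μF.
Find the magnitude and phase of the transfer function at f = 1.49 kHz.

Step 1 — Angular frequency: ω = 2π·1490 = 9362 rad/s.
Step 2 — Transfer function: H(jω) = 1/(1 + jωRC).
Step 3 — Denominator: 1 + jωRC = 1 + j·9362·20·4.7e-07 = 1 + j0.088.
Step 4 — H = 0.9923 - j0.08733.
Step 5 — Magnitude: |H| = 0.9962 (-0.0 dB); phase: φ = -5.0°.

|H| = 0.9962 (-0.0 dB), φ = -5.0°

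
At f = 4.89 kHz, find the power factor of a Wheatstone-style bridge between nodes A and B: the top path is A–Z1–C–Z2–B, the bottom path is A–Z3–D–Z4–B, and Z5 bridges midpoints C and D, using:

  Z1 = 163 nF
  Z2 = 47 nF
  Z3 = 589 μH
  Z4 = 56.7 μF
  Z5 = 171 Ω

Step 1 — Angular frequency: ω = 2π·f = 2π·4890 = 3.072e+04 rad/s.
Step 2 — Component impedances:
  Z1: Z = 1/(jωC) = -j/(ω·C) = 0 - j199.7 Ω
  Z2: Z = 1/(jωC) = -j/(ω·C) = 0 - j692.5 Ω
  Z3: Z = jωL = j·3.072e+04·0.000589 = 0 + j18.1 Ω
  Z4: Z = 1/(jωC) = -j/(ω·C) = 0 - j0.574 Ω
  Z5: Z = R = 171 Ω
Step 3 — Bridge requires nodal analysis (the Z5 bridge couples midpoints C and D, so the two paths cannot be reduced to a simple series/parallel combination). Setting node B to ground and injecting 1 A at node A, the 3-node admittance system at A, C, D solves to V_A = Z_AB = 0.7158 + j18.48 Ω = 18.49∠87.8° Ω.
Step 4 — Power factor: PF = cos(φ) = Re(Z)/|Z| = 0.7158/18.49 = 0.03871.
Step 5 — Type: Im(Z) = 18.48 ⇒ lagging (phase φ = 87.8°).

PF = 0.03871 (lagging, φ = 87.8°)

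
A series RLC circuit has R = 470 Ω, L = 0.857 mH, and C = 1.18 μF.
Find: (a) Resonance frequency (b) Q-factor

Step 1 — Resonance condition Im(Z)=0 gives ω₀ = 1/√(LC).
Step 2 — ω₀ = 1/√(0.000857·1.18e-06) = 3.145e+04 rad/s.
Step 3 — f₀ = ω₀/(2π) = 5005 Hz.
Step 4 — Series Q: Q = ω₀L/R = 3.145e+04·0.000857/470 = 0.05734.

(a) f₀ = 5005 Hz  (b) Q = 0.05734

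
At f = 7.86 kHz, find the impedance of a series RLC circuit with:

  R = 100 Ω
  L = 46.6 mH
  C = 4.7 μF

Step 1 — Angular frequency: ω = 2π·f = 2π·7860 = 4.939e+04 rad/s.
Step 2 — Component impedances:
  R: Z = R = 100 Ω
  L: Z = jωL = j·4.939e+04·0.0466 = 0 + j2301 Ω
  C: Z = 1/(jωC) = -j/(ω·C) = 0 - j4.308 Ω
Step 3 — Series combination: Z_total = R + L + C = 100 + j2297 Ω = 2299∠87.5° Ω.

Z = 100 + j2297 Ω = 2299∠87.5° Ω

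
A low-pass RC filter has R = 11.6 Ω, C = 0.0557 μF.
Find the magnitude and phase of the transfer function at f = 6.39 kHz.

Step 1 — Angular frequency: ω = 2π·6390 = 4.015e+04 rad/s.
Step 2 — Transfer function: H(jω) = 1/(1 + jωRC).
Step 3 — Denominator: 1 + jωRC = 1 + j·4.015e+04·11.6·5.57e-08 = 1 + j0.02594.
Step 4 — H = 0.9993 - j0.02592.
Step 5 — Magnitude: |H| = 0.9997 (-0.0 dB); phase: φ = -1.5°.

|H| = 0.9997 (-0.0 dB), φ = -1.5°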